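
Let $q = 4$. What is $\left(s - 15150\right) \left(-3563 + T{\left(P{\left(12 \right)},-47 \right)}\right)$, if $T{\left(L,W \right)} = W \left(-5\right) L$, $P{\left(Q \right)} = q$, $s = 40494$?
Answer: $-66477312$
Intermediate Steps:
$P{\left(Q \right)} = 4$
$T{\left(L,W \right)} = - 5 L W$ ($T{\left(L,W \right)} = - 5 W L = - 5 L W$)
$\left(s - 15150\right) \left(-3563 + T{\left(P{\left(12 \right)},-47 \right)}\right) = \left(40494 - 15150\right) \left(-3563 - 20 \left(-47\right)\right) = 25344 \left(-3563 + 940\right) = 25344 \left(-2623\right) = -66477312$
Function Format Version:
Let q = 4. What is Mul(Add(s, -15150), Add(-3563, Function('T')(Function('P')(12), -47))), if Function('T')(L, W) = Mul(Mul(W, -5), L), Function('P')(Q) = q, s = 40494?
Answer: -66477312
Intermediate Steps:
Function('P')(Q) = 4
Function('T')(L, W) = Mul(-5, L, W) (Function('T')(L, W) = Mul(Mul(-5, W), L) = Mul(-5, L, W))
Mul(Add(s, -15150), Add(-3563, Function('T')(Function('P')(12), -47))) = Mul(Add(40494, -15150), Add(-3563, Mul(-5, 4, -47))) = Mul(25344, Add(-3563, 940)) = Mul(25344, -2623) = -66477312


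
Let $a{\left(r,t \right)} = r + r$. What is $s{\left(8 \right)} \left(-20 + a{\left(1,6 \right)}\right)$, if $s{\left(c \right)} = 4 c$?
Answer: $-576$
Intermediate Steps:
$a{\left(r,t \right)} = 2 r$
$s{\left(8 \right)} \left(-20 + a{\left(1,6 \right)}\right) = 4 \cdot 8 \left(-20 + 2 \cdot 1\right) = 32 \left(-20 + 2\right) = 32 \left(-18\right) = -576$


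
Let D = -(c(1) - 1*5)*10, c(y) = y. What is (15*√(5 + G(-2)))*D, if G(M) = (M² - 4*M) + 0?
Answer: 600*√17 ≈ 2473.9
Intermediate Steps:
G(M) = M² - 4*M
D = 40 (D = -(1 - 1*5)*10 = -(1 - 5)*10 = -1*(-4)*10 = 4*10 = 40)
(15*√(5 + G(-2)))*D = (15*√(5 - 2*(-4 - 2)))*40 = (15*√(5 - 2*(-6)))*40 = (15*√(5 + 12))*40 = (15*√17)*40 = 600*√17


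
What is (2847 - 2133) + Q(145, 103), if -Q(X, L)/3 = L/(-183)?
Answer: 43657/61 ≈ 715.69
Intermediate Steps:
Q(X, L) = L/61 (Q(X, L) = -3*L/(-183) = -3*L*(-1)/183 = -(-1)*L/61 = L/61)
(2847 - 2133) + Q(145, 103) = (2847 - 2133) + (1/61)*103 = 714 + 103/61 = 43657/61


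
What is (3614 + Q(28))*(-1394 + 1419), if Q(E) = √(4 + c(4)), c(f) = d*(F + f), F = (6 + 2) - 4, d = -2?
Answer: 90350 + 50*I*√3 ≈ 90350.0 + 86.603*I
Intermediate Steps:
F = 4 (F = 8 - 4 = 4)
c(f) = -8 - 2*f (c(f) = -2*(4 + f) = -8 - 2*f)
Q(E) = 2*I*√3 (Q(E) = √(4 + (-8 - 2*4)) = √(4 + (-8 - 8)) = √(4 - 16) = √(-12) = 2*I*√3)
(3614 + Q(28))*(-1394 + 1419) = (3614 + 2*I*√3)*(-1394 + 1419) = (3614 + 2*I*√3)*25 = 90350 + 50*I*√3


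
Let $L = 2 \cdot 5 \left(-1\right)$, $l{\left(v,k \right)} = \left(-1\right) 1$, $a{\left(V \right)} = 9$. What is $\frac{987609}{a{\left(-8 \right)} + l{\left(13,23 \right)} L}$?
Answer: $\frac{987609}{19} \approx 51979.0$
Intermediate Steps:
$l{\left(v,k \right)} = -1$
$L = -10$ ($L = 10 \left(-1\right) = -10$)
$\frac{987609}{a{\left(-8 \right)} + l{\left(13,23 \right)} L} = \frac{987609}{9 - -10} = \frac{987609}{9 + 10} = \frac{987609}{19}$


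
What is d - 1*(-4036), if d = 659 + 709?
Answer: 5404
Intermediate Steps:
d = 1368
d - 1*(-4036) = 1368 - 1*(-4036) = 1368 + 4036 = 5404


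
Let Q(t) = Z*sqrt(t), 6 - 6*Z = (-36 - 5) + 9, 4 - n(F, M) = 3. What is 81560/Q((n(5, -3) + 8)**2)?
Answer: 81560/57 ≈ 1430.9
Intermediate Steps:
n(F, M) = 1 (n(F, M) = 4 - 1*3 = 4 - 3 = 1)
Z = 19/3 (Z = 1 - ((-36 - 5) + 9)/6 = 1 - (-41 + 9)/6 = 1 - 1/6*(-32) = 1 + 16/3 = 19/3 ≈ 6.3333)
Q(t) = 19*sqrt(t)/3
81560/Q((n(5, -3) + 8)**2) = 81560/((19*sqrt((1 + 8)**2)/3)) = 81560/((19*sqrt(9**2)/3)) = 81560/((19*sqrt(81)/3)) = 81560/(((19/3)*9)) = 81560/57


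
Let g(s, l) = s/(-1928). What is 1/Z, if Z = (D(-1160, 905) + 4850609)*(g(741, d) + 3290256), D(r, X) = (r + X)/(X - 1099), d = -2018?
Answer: 374032/5969456399026629627 ≈ 6.2658e-14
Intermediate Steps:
D(r, X) = (X + r)/(-1099 + X)
g(s, l) = -s/1928 (g(s, l) = s*(-1/1928) = -s/1928)
Z = 5969456399026629627/374032 (Z = ((905 - 1160)/(-1099 + 905) + 4850609)*(-1/1928*741 + 3290256) = (-255/(-194) + 4850609)*(-741/1928 + 3290256) = (-1/194*(-255) + 4850609)*(6343612827/1928) = (255/194 + 4850609)*(6343612827/1928) = (941018401/194)*(6343612827/1928) = 5969456399026629627/374032 ≈ 1.5960e+13)
1/Z = 1/(5969456399026629627/374032) = 374032/5969456399026629627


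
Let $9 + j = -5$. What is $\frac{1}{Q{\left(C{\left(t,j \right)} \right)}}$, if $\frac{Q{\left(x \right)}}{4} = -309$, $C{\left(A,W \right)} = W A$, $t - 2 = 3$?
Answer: $- \frac{1}{1236} \approx -0.00080906$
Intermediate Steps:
$t = 5$ ($t = 2 + 3 = 5$)
$j = -14$ ($j = -9 - 5 = -14$)
$C{\left(A,W \right)} = A W$
$Q{\left(x \right)} = -1236$ ($Q{\left(x \right)} = 4 \left(-309\right) = -1236$)
$\frac{1}{Q{\left(C{\left(t,j \right)} \right)}} = \frac{1}{-1236} = - \frac{1}{1236}$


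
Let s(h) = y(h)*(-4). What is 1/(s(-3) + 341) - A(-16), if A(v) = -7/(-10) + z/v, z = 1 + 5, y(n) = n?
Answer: -4549/14120 ≈ -0.32217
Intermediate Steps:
z = 6
s(h) = -4*h (s(h) = h*(-4) = -4*h)
A(v) = 7/10 + 6/v (A(v) = -7/(-10) + 6/v = -7*(-⅒) + 6/v = 7/10 + 6/v)
1/(s(-3) + 341) - A(-16) = 1/(-4*(-3) + 341) - (7/10 + 6/(-16)) = 1/(12 + 341) - (7/10 + 6*(-1/16)) = 1/353 - (7/10 - 3/8) = 1/353 - 1*13/40 = 1/353 - 13/40 = -4549/14120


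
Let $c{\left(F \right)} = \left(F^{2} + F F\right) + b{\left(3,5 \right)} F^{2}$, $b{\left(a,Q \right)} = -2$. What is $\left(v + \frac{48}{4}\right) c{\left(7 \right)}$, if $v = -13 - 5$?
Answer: $0$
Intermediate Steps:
$v = -18$
$c{\left(F \right)} = 0$ ($c{\left(F \right)} = \left(F^{2} + F F\right) - 2 F^{2} = \left(F^{2} + F^{2}\right) - 2 F^{2} = 2 F^{2} - 2 F^{2} = 0$)
$\left(v + \frac{48}{4}\right) c{\left(7 \right)} = \left(-18 + \frac{48}{4}\right) 0 = \left(-18 + 48 \cdot \frac{1}{4}\right) 0 = \left(-18 + 12\right) 0 = \left(-6\right) 0 = 0$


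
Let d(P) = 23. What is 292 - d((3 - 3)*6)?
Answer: 269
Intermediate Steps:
292 - d((3 - 3)*6) = 292 - 1*23 = 292 - 23 = 269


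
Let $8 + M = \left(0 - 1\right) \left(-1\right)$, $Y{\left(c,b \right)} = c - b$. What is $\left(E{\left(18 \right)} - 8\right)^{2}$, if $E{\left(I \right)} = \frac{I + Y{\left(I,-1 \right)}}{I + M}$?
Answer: $\frac{2601}{121} \approx 21.496$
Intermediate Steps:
$M = -7$ ($M = -8 + \left(0 - 1\right) \left(-1\right) = -8 - -1 = -8 + 1 = -7$)
$E{\left(I \right)} = \frac{1 + 2 I}{-7 + I}$ ($E{\left(I \right)} = \frac{I + \left(I - -1\right)}{I - 7} = \frac{I + \left(I + 1\right)}{-7 + I} = \frac{I + \left(1 + I\right)}{-7 + I} = \frac{1 + 2 I}{-7 + I}$)
$\left(E{\left(18 \right)} - 8\right)^{2} = \left(\frac{1 + 2 \cdot 18}{-7 + 18} - 8\right)^{2} = \left(\frac{1 + 36}{11} - 8\right)^{2} = \left(\frac{1}{11} \cdot 37 - 8\right)^{2} = \left(\frac{37}{11} - 8\right)^{2} = \left(- \frac{51}{11}\right)^{2} = \frac{2601}{121}$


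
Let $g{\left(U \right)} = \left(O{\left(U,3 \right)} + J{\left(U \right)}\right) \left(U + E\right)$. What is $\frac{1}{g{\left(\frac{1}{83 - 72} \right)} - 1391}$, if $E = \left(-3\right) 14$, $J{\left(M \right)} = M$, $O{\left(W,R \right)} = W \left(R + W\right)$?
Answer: $- \frac{1331}{1872166} \approx -0.00071094$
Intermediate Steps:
$E = -42$
$g{\left(U \right)} = \left(-42 + U\right) \left(U + U \left(3 + U\right)\right)$ ($g{\left(U \right)} = \left(U \left(3 + U\right) + U\right) \left(U - 42\right) = \left(U + U \left(3 + U\right)\right) \left(-42 + U\right) = \left(-42 + U\right) \left(U + U \left(3 + U\right)\right)$)
$\frac{1}{g{\left(\frac{1}{83 - 72} \right)} - 1391} = \frac{1}{\frac{-168 + \left(\frac{1}{83 - 72}\right)^{2} - \frac{38}{83 - 72}}{83 - 72} - 1391} = \frac{1}{\frac{-168 + \left(\frac{1}{11}\right)^{2} - \frac{38}{11}}{11} - 1391} = \frac{1}{\frac{-168 + \frac{1}{121} - \frac{38}{11}}{11} - 1391} = \frac{1}{\frac{1}{11} \left(- \frac{20745}{121}\right) - 1391} = \frac{1}{- \frac{20745}{1331} - 1391} = \frac{1}{- \frac{1872166}{1331}} = - \frac{1331}{1872166}$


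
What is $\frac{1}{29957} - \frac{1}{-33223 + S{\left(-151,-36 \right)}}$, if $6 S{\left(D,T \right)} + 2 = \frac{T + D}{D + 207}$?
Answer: $\frac{21228779}{334416791239} \approx 6.348 \cdot 10^{-5}$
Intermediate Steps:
$S{\left(D,T \right)} = - \frac{1}{3} + \frac{D + T}{6 \left(207 + D\right)}$ ($S{\left(D,T \right)} = - \frac{1}{3} + \frac{\left(T + D\right) \frac{1}{D + 207}}{6} = - \frac{1}{3} + \frac{\left(D + T\right) \frac{1}{207 + D}}{6} = - \frac{1}{3} + \frac{\frac{1}{207 + D} \left(D + T\right)}{6} = - \frac{1}{3} + \frac{D + T}{6 \left(207 + D\right)}$)
$\frac{1}{29957} - \frac{1}{-33223 + S{\left(-151,-36 \right)}} = \frac{1}{29957} - \frac{1}{-33223 + \frac{-414 - 36 - -151}{6 \left(207 - 151\right)}} = \frac{1}{29957} - \frac{1}{-33223 + \frac{-414 - 36 + 151}{6 \cdot 56}} = \frac{1}{29957} - \frac{1}{-33223 + \frac{1}{6} \cdot \frac{1}{56} \left(-299\right)} = \frac{1}{29957} - \frac{1}{-33223 - \frac{299}{336}} = \frac{1}{29957} - \frac{1}{- \frac{11163227}{336}} = \frac{1}{29957} - - \frac{336}{11163227} = \frac{1}{29957} + \frac{336}{11163227} = \frac{21228779}{334416791239}$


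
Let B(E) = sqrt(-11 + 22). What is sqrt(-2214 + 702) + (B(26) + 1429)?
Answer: 1429 + sqrt(11) + 6*I*sqrt(42) ≈ 1432.3 + 38.884*I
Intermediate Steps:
B(E) = sqrt(11)
sqrt(-2214 + 702) + (B(26) + 1429) = sqrt(-2214 + 702) + (sqrt(11) + 1429) = sqrt(-1512) + (1429 + sqrt(11)) = 6*I*sqrt(42) + (1429 + sqrt(11)) = 1429 + sqrt(11) + 6*I*sqrt(42)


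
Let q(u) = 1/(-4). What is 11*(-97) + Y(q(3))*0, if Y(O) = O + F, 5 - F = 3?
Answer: -1067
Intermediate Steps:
F = 2 (F = 5 - 1*3 = 5 - 3 = 2)
q(u) = -¼
Y(O) = 2 + O (Y(O) = O + 2 = 2 + O)
11*(-97) + Y(q(3))*0 = 11*(-97) + (2 - ¼)*0 = -1067 + (7/4)*0 = -1067 + 0 = -1067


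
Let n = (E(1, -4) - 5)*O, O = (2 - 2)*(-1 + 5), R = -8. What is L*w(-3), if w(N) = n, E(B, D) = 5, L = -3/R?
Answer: 0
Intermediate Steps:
L = 3/8 (L = -3/(-8) = -3*(-⅛) = 3/8 ≈ 0.37500)
O = 0 (O = 0*4 = 0)
n = 0 (n = (5 - 5)*0 = 0*0 = 0)
w(N) = 0
L*w(-3) = (3/8)*0 = 0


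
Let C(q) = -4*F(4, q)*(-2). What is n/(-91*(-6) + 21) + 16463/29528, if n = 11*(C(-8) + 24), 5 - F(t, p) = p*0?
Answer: 30122233/16742376 ≈ 1.7992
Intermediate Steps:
F(t, p) = 5 (F(t, p) = 5 - p*0 = 5 - 1*0 = 5 + 0 = 5)
C(q) = 40 (C(q) = -4*5*(-2) = -20*(-2) = 40)
n = 704 (n = 11*(40 + 24) = 11*64 = 704)
n/(-91*(-6) + 21) + 16463/29528 = 704/(-91*(-6) + 21) + 16463/29528 = 704/(546 + 21) + 16463*(1/29528) = 704/567 + 16463/29528 = 30122233/16742376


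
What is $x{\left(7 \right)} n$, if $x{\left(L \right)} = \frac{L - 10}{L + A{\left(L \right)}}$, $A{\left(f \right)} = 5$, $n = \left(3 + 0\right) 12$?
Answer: $-9$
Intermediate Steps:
$n = 36$ ($n = 3 \cdot 12 = 36$)
$x{\left(L \right)} = \frac{-10 + L}{5 + L}$ ($x{\left(L \right)} = \frac{L - 10}{L + 5} = \frac{-10 + L}{5 + L}$)
$x{\left(7 \right)} n = \frac{-10 + 7}{5 + 7} \cdot 36 = \frac{1}{12} \left(-3\right) 36 = \left(- \frac{1}{4}\right) 36 = -9$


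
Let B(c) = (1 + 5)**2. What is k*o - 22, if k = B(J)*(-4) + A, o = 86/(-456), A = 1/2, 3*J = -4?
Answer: 2309/456 ≈ 5.0636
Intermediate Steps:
J = -4/3 (J = (1/3)*(-4) = -4/3 ≈ -1.3333)
B(c) = 36 (B(c) = 6**2 = 36)
A = 1/2 ≈ 0.50000
o = -43/228 (o = 86*(-1/456) = -43/228 ≈ -0.18860)
k = -287/2 (k = 36*(-4) + 1/2 = -144 + 1/2 = -287/2 ≈ -143.50)
k*o - 22 = -287/2*(-43/228) - 22 = 12341/456 - 22 = 2309/456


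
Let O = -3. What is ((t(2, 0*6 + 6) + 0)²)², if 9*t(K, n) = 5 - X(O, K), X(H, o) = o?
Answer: 1/81 ≈ 0.012346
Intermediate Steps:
t(K, n) = 5/9 - K/9 (t(K, n) = (5 - K)/9 = 5/9 - K/9)
((t(2, 0*6 + 6) + 0)²)² = (((5/9 - ⅑*2) + 0)²)² = (((5/9 - 2/9) + 0)²)² = ((⅓ + 0)²)² = ((⅓)²)² = (⅑)² = 1/81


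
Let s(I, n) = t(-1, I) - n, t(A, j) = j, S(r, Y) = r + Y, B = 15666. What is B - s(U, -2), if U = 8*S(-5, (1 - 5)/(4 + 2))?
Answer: 47128/3 ≈ 15709.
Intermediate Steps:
S(r, Y) = Y + r
U = -136/3 (U = 8*((1 - 5)/(4 + 2) - 5) = 8*(-4/6 - 5) = 8*(-4*⅙ - 5) = 8*(-⅔ - 5) = 8*(-17/3) = -136/3 ≈ -45.333)
s(I, n) = I - n
B - s(U, -2) = 15666 - (-136/3 - 1*(-2)) = 15666 - (-136/3 + 2) = 15666 - 1*(-130/3) = 15666 + 130/3 = 47128/3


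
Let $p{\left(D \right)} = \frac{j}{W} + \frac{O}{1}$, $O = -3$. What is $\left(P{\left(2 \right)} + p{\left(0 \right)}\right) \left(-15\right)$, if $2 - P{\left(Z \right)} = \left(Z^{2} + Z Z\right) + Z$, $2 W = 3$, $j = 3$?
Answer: $135$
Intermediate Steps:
$W = \frac{3}{2}$ ($W = \frac{1}{2} \cdot 3 = \frac{3}{2} \approx 1.5$)
$P{\left(Z \right)} = 2 - Z - 2 Z^{2}$ ($P{\left(Z \right)} = 2 - \left(\left(Z^{2} + Z Z\right) + Z\right) = 2 - \left(\left(Z^{2} + Z^{2}\right) + Z\right) = 2 - \left(2 Z^{2} + Z\right) = 2 - \left(Z + 2 Z^{2}\right) = 2 - Z - 2 Z^{2}$)
$p{\left(D \right)} = -1$ ($p{\left(D \right)} = \frac{3}{\frac{3}{2}} - \frac{3}{1} = 3 \cdot \frac{2}{3} - 3 = 2 - 3 = -1$)
$\left(P{\left(2 \right)} + p{\left(0 \right)}\right) \left(-15\right) = \left(\left(2 - 2 - 2 \cdot 2^{2}\right) - 1\right) \left(-15\right) = \left(\left(2 - 2 - 8\right) - 1\right) \left(-15\right) = \left(-8 - 1\right) \left(-15\right) = \left(-9\right) \left(-15\right) = 135$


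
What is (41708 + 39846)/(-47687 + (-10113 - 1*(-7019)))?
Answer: -81554/50781 ≈ -1.6060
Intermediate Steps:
(41708 + 39846)/(-47687 + (-10113 - 1*(-7019))) = 81554/(-47687 + (-10113 + 7019)) = 81554/(-47687 - 3094) = 81554/(-50781) = 81554*(-1/50781) = -81554/50781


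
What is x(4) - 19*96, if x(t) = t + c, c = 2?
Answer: -1818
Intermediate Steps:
x(t) = 2 + t (x(t) = t + 2 = 2 + t)
x(4) - 19*96 = (2 + 4) - 19*96 = 6 - 1824 = -1818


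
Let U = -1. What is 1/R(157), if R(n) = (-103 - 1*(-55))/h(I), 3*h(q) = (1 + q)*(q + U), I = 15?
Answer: -14/9 ≈ -1.5556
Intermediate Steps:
h(q) = (1 + q)*(-1 + q)/3 (h(q) = ((1 + q)*(q - 1))/3 = ((1 + q)*(-1 + q))/3 = (1 + q)*(-1 + q)/3)
R(n) = -9/14 (R(n) = (-103 - 1*(-55))/(-⅓ + (⅓)*15²) = (-103 + 55)/(-⅓ + (⅓)*225) = -48/(-⅓ + 75) = -48/224/3 = -48*3/224 = -9/14)
1/R(157) = 1/(-9/14) = -14/9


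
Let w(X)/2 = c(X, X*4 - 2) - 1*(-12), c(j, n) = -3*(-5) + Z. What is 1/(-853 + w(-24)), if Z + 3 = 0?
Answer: -1/805 ≈ -0.0012422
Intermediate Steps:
Z = -3 (Z = -3 + 0 = -3)
c(j, n) = 12 (c(j, n) = -3*(-5) - 3 = 15 - 3 = 12)
w(X) = 48 (w(X) = 2*(12 - 1*(-12)) = 2*(12 + 12) = 2*24 = 48)
1/(-853 + w(-24)) = 1/(-853 + 48) = 1/(-805) = -1/805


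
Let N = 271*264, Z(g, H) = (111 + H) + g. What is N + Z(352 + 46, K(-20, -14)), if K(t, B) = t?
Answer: 72033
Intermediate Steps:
Z(g, H) = 111 + H + g
N = 71544
N + Z(352 + 46, K(-20, -14)) = 71544 + (111 - 20 + (352 + 46)) = 71544 + (111 - 20 + 398) = 71544 + 489 = 72033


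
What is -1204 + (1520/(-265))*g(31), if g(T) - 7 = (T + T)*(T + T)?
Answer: -1234516/53 ≈ -23293.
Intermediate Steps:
g(T) = 7 + 4*T**2 (g(T) = 7 + (T + T)*(T + T) = 7 + (2*T)*(2*T) = 7 + 4*T**2)
-1204 + (1520/(-265))*g(31) = -1204 + (1520/(-265))*(7 + 4*31**2) = -1204 + (1520*(-1/265))*(7 + 4*961) = -1204 - 304*(7 + 3844)/53 = -1204 - 304/53*3851 = -1204 - 1170704/53 = -1234516/53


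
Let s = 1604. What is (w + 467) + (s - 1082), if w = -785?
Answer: 204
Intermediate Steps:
(w + 467) + (s - 1082) = (-785 + 467) + (1604 - 1082) = -318 + 522 = 204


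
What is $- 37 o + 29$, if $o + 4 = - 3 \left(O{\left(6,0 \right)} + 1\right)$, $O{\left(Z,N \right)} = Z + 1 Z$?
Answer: $1620$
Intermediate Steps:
$O{\left(Z,N \right)} = 2 Z$ ($O{\left(Z,N \right)} = Z + Z = 2 Z$)
$o = -43$ ($o = -4 - 3 \left(2 \cdot 6 + 1\right) = -4 - 3 \left(12 + 1\right) = -4 - 39 = -43$)
$- 37 o + 29 = \left(-37\right) \left(-43\right) + 29 = 1591 + 29 = 1620$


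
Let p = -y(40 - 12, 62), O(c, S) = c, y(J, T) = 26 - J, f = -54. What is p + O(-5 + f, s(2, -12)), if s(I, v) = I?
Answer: -57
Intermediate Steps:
p = 2 (p = -(26 - (40 - 12)) = -(26 - 1*28) = -(26 - 28) = -1*(-2) = 2)
p + O(-5 + f, s(2, -12)) = 2 + (-5 - 54) = 2 - 59 = -57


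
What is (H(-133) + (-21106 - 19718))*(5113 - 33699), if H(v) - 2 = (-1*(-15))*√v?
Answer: 1166937692 - 428790*I*√133 ≈ 1.1669e+9 - 4.945e+6*I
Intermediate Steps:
H(v) = 2 + 15*√v (H(v) = 2 + (-1*(-15))*√v = 2 + 15*√v)
(H(-133) + (-21106 - 19718))*(5113 - 33699) = ((2 + 15*√(-133)) + (-21106 - 19718))*(5113 - 33699) = ((2 + 15*(I*√133)) - 40824)*(-28586) = ((2 + 15*I*√133) - 40824)*(-28586) = (-40822 + 15*I*√133)*(-28586) = 1166937692 - 428790*I*√133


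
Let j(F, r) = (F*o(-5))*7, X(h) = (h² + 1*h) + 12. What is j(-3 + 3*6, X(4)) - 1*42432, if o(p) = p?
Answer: -42957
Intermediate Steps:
X(h) = 12 + h + h² (X(h) = (h² + h) + 12 = (h + h²) + 12 = 12 + h + h²)
j(F, r) = -35*F (j(F, r) = (F*(-5))*7 = -5*F*7 = -35*F)
j(-3 + 3*6, X(4)) - 1*42432 = -35*(-3 + 3*6) - 1*42432 = -35*(-3 + 18) - 42432 = -35*15 - 42432 = -525 - 42432 = -42957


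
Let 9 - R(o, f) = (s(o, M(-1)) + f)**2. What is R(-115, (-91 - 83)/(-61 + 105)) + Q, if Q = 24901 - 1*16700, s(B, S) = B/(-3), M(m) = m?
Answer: 30614399/4356 ≈ 7028.1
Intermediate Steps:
s(B, S) = -B/3 (s(B, S) = B*(-1/3) = -B/3)
R(o, f) = 9 - (f - o/3)**2 (R(o, f) = 9 - (-o/3 + f)**2 = 9 - (f - o/3)**2)
Q = 8201 (Q = 24901 - 16700 = 8201)
R(-115, (-91 - 83)/(-61 + 105)) + Q = (9 - (-1*(-115) + 3*((-91 - 83)/(-61 + 105)))**2/9) + 8201 = (9 - (115 + 3*(-174/44))**2/9) + 8201 = (9 - (115 + 3*(-174*1/44))**2/9) + 8201 = (9 - (115 + 3*(-87/22))**2/9) + 8201 = (9 - (115 - 261/22)**2/9) + 8201 = (9 - (2269/22)**2/9) + 8201 = (9 - 1/9*5148361/484) + 8201 = (9 - 5148361/4356) + 8201 = -5109157/4356 + 8201 = 30614399/4356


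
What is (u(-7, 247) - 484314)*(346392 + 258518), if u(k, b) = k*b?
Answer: -294012271130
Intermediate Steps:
u(k, b) = b*k
(u(-7, 247) - 484314)*(346392 + 258518) = (247*(-7) - 484314)*(346392 + 258518) = (-1729 - 484314)*604910 = -486043*604910 = -294012271130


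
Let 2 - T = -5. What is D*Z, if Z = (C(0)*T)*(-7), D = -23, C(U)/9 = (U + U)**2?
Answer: 0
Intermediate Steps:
C(U) = 36*U**2 (C(U) = 9*(U + U)**2 = 9*(2*U)**2 = 9*(4*U**2) = 36*U**2)
T = 7 (T = 2 - 1*(-5) = 2 + 5 = 7)
Z = 0 (Z = ((36*0**2)*7)*(-7) = ((36*0)*7)*(-7) = (0*7)*(-7) = 0*(-7) = 0)
D*Z = -23*0 = 0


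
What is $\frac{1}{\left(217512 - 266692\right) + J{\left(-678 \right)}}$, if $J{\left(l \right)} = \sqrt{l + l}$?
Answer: $- \frac{12295}{604668439} - \frac{i \sqrt{339}}{1209336878} \approx -2.0333 \cdot 10^{-5} - 1.5225 \cdot 10^{-8} i$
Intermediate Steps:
$J{\left(l \right)} = \sqrt{2} \sqrt{l}$ ($J{\left(l \right)} = \sqrt{2 l} = \sqrt{2} \sqrt{l}$)
$\frac{1}{\left(217512 - 266692\right) + J{\left(-678 \right)}} = \frac{1}{\left(217512 - 266692\right) + \sqrt{2} \sqrt{-678}} = \frac{1}{\left(217512 - 266692\right) + \sqrt{2} i \sqrt{678}} = \frac{1}{-49180 + 2 i \sqrt{339}}$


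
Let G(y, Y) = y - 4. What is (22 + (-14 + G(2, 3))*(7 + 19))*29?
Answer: -11426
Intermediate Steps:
G(y, Y) = -4 + y
(22 + (-14 + G(2, 3))*(7 + 19))*29 = (22 + (-14 + (-4 + 2))*(7 + 19))*29 = (22 + (-14 - 2)*26)*29 = (22 - 16*26)*29 = (22 - 416)*29 = -394*29 = -11426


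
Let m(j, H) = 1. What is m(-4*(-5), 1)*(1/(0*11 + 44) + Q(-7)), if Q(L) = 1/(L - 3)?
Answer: -17/220 ≈ -0.077273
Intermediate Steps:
Q(L) = 1/(-3 + L)
m(-4*(-5), 1)*(1/(0*11 + 44) + Q(-7)) = 1*(1/(0*11 + 44) + 1/(-3 - 7)) = 1*(1/(0 + 44) + 1/(-10)) = 1*(1/44 - ⅒) = 1*(-17/220) = -17/220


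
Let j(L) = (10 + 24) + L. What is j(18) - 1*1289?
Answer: -1237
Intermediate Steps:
j(L) = 34 + L
j(18) - 1*1289 = (34 + 18) - 1*1289 = 52 - 1289 = -1237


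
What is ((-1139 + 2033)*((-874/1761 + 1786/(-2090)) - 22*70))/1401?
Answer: -44487686026/45231285 ≈ -983.56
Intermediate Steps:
((-1139 + 2033)*((-874/1761 + 1786/(-2090)) - 22*70))/1401 = (894*((-874*1/1761 + 1786*(-1/2090)) - 1540))*(1/1401) = (894*((-874/1761 - 47/55) - 1540))*(1/1401) = (894*(-130837/96855 - 1540))*(1/1401) = (894*(-149287537/96855))*(1/1401) = -44487686026/32285*1/1401 = -44487686026/45231285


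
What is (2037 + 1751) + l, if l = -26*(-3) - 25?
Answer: 3841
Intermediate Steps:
l = 53 (l = 78 - 25 = 53)
(2037 + 1751) + l = (2037 + 1751) + 53 = 3788 + 53 = 3841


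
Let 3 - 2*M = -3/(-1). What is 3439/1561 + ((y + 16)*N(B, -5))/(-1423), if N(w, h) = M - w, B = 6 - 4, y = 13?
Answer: 4984235/2221303 ≈ 2.2438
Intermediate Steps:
B = 2
M = 0 (M = 3/2 - (-3)/(2*(-1)) = 3/2 - (-3)*(-1)/2 = 3/2 - ½*3 = 3/2 - 3/2 = 0)
N(w, h) = -w (N(w, h) = 0 - w = -w)
3439/1561 + ((y + 16)*N(B, -5))/(-1423) = 3439/1561 + ((13 + 16)*(-1*2))/(-1423) = 3439*(1/1561) + (29*(-2))*(-1/1423) = 3439/1561 - 58*(-1/1423) = 3439/1561 + 58/1423 = 4984235/2221303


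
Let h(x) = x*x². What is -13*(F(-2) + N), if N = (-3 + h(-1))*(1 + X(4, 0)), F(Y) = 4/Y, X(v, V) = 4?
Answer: 286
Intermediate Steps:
h(x) = x³
N = -20 (N = (-3 + (-1)³)*(1 + 4) = (-3 - 1)*5 = -4*5 = -20)
-13*(F(-2) + N) = -13*(4/(-2) - 20) = -13*(4*(-½) - 20) = -13*(-2 - 20) = -13*(-22) = 286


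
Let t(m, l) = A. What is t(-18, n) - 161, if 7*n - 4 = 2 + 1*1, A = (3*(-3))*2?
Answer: -179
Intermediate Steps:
A = -18 (A = -9*2 = -18)
n = 1 (n = 4/7 + (2 + 1*1)/7 = 4/7 + (2 + 1)/7 = 4/7 + (1/7)*3 = 4/7 + 3/7 = 1)
t(m, l) = -18
t(-18, n) - 161 = -18 - 161 = -179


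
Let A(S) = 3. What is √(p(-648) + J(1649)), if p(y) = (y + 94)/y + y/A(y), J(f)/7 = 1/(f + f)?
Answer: I*√189545474141/29682 ≈ 14.668*I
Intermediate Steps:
J(f) = 7/(2*f) (J(f) = 7/(f + f) = 7/((2*f)) = 7*(1/(2*f)) = 7/(2*f))
p(y) = y/3 + (94 + y)/y (p(y) = (y + 94)/y + y/3 = (94 + y)/y + y*(⅓) = (94 + y)/y + y/3 = y/3 + (94 + y)/y)
√(p(-648) + J(1649)) = √((1 + 94/(-648) + (⅓)*(-648)) + (7/2)/1649) = √((1 + 94*(-1/648) - 216) + (7/2)*(1/1649)) = √((1 - 47/324 - 216) + 7/3298) = √(-69707/324 + 7/3298) = √(-114945709/534276) = I*√189545474141/29682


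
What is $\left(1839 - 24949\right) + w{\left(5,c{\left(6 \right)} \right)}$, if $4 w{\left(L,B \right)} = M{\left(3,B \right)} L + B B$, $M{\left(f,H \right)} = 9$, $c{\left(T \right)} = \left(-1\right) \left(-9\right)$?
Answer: $- \frac{46157}{2} \approx -23079.0$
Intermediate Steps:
$c{\left(T \right)} = 9$
$w{\left(L,B \right)} = \frac{B^{2}}{4} + \frac{9 L}{4}$ ($w{\left(L,B \right)} = \frac{9 L + B B}{4} = \frac{9 L + B^{2}}{4} = \frac{B^{2} + 9 L}{4} = \frac{B^{2}}{4} + \frac{9 L}{4}$)
$\left(1839 - 24949\right) + w{\left(5,c{\left(6 \right)} \right)} = \left(1839 - 24949\right) + \left(\frac{9^{2}}{4} + \frac{9}{4} \cdot 5\right) = -23110 + \left(\frac{1}{4} \cdot 81 + \frac{45}{4}\right) = -23110 + \left(\frac{81}{4} + \frac{45}{4}\right) = -23110 + \frac{63}{2} = - \frac{46157}{2}$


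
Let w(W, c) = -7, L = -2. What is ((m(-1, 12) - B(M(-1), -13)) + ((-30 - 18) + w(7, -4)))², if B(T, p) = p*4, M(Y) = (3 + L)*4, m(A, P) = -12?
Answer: 225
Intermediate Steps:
M(Y) = 4 (M(Y) = (3 - 2)*4 = 1*4 = 4)
B(T, p) = 4*p
((m(-1, 12) - B(M(-1), -13)) + ((-30 - 18) + w(7, -4)))² = ((-12 - 4*(-13)) + ((-30 - 18) - 7))² = ((-12 - 1*(-52)) + (-48 - 7))² = ((-12 + 52) - 55)² = (40 - 55)² = (-15)² = 225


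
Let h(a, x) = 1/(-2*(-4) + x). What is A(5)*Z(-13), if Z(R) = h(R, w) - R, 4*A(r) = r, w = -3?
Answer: 33/2 ≈ 16.500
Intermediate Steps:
h(a, x) = 1/(8 + x)
A(r) = r/4
Z(R) = ⅕ - R (Z(R) = 1/(8 - 3) - R = 1/5 - R = ⅕ - R)
A(5)*Z(-13) = ((¼)*5)*(⅕ - 1*(-13)) = 5*(⅕ + 13)/4 = (5/4)*(66/5) = 33/2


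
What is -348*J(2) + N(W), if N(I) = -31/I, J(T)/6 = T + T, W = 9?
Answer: -75199/9 ≈ -8355.4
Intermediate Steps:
J(T) = 12*T (J(T) = 6*(T + T) = 6*(2*T) = 12*T)
-348*J(2) + N(W) = -4176*2 - 31/9 = -348*24 - 31*⅑ = -8352 - 31/9 = -75199/9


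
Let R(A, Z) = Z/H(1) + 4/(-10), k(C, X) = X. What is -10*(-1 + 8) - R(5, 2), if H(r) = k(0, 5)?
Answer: -70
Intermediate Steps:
H(r) = 5
R(A, Z) = -2/5 + Z/5 (R(A, Z) = Z/5 + 4/(-10) = Z*(1/5) + 4*(-1/10) = Z/5 - 2/5 = -2/5 + Z/5)
-10*(-1 + 8) - R(5, 2) = -10*(-1 + 8) - (-2/5 + (1/5)*2) = -10*7 - (-2/5 + 2/5) = -70 - 1*0 = -70 + 0 = -70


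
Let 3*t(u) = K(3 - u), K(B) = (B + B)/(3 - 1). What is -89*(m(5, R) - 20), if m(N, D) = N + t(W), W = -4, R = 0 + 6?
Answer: 3382/3 ≈ 1127.3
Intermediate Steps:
R = 6
K(B) = B (K(B) = (2*B)/2 = (2*B)*(1/2) = B)
t(u) = 1 - u/3 (t(u) = (3 - u)/3 = 1 - u/3)
m(N, D) = 7/3 + N (m(N, D) = N + (1 - 1/3*(-4)) = N + (1 + 4/3) = N + 7/3 = 7/3 + N)
-89*(m(5, R) - 20) = -89*((7/3 + 5) - 20) = -89*(22/3 - 20) = -89*(-38/3) = 3382/3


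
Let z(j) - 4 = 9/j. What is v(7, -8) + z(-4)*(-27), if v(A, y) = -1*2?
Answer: -197/4 ≈ -49.250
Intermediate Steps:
v(A, y) = -2
z(j) = 4 + 9/j
v(7, -8) + z(-4)*(-27) = -2 + (4 + 9/(-4))*(-27) = -2 + (4 + 9*(-¼))*(-27) = -2 + (4 - 9/4)*(-27) = -2 + (7/4)*(-27) = -2 - 189/4 = -197/4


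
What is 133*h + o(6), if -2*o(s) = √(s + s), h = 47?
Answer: 6251 - √3 ≈ 6249.3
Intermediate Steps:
o(s) = -√2*√s/2 (o(s) = -√(s + s)/2 = -√2*√s/2)
133*h + o(6) = 133*47 - √2*√6/2 = 6251 - √3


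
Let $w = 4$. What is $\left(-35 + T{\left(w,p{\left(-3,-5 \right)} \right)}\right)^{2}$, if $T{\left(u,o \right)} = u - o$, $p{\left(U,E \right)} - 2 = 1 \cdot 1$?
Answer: $1156$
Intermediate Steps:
$p{\left(U,E \right)} = 3$ ($p{\left(U,E \right)} = 2 + 1 \cdot 1 = 2 + 1 = 3$)
$\left(-35 + T{\left(w,p{\left(-3,-5 \right)} \right)}\right)^{2} = \left(-35 + \left(4 - 3\right)\right)^{2} = \left(-35 + 1\right)^{2} = \left(-34\right)^{2} = 1156$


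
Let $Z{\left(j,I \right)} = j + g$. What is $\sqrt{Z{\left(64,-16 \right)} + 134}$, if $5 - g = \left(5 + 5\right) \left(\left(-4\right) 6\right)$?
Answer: $\sqrt{443} \approx 21.048$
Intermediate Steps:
$g = 245$ ($g = 5 - \left(5 + 5\right) \left(\left(-4\right) 6\right) = 5 - 10 \left(-24\right) = 5 - -240 = 5 + 240 = 245$)
$Z{\left(j,I \right)} = 245 + j$ ($Z{\left(j,I \right)} = j + 245 = 245 + j$)
$\sqrt{Z{\left(64,-16 \right)} + 134} = \sqrt{\left(245 + 64\right) + 134} = \sqrt{309 + 134} = \sqrt{443}$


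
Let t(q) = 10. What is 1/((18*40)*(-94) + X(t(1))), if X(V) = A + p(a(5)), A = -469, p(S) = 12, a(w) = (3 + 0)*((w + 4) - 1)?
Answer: -1/68137 ≈ -1.4676e-5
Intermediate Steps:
a(w) = 9 + 3*w (a(w) = 3*((4 + w) - 1) = 3*(3 + w) = 9 + 3*w)
X(V) = -457 (X(V) = -469 + 12 = -457)
1/((18*40)*(-94) + X(t(1))) = 1/((18*40)*(-94) - 457) = 1/(720*(-94) - 457) = 1/(-67680 - 457) = 1/(-68137) = -1/68137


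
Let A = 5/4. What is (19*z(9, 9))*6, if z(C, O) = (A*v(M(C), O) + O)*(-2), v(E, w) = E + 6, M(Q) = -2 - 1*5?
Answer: -1767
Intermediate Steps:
M(Q) = -7 (M(Q) = -2 - 5 = -7)
v(E, w) = 6 + E
A = 5/4 (A = 5*(¼) = 5/4 ≈ 1.2500)
z(C, O) = 5/2 - 2*O (z(C, O) = (5*(6 - 7)/4 + O)*(-2) = ((5/4)*(-1) + O)*(-2) = (-5/4 + O)*(-2) = 5/2 - 2*O)
(19*z(9, 9))*6 = (19*(5/2 - 2*9))*6 = (19*(5/2 - 18))*6 = (19*(-31/2))*6 = -589/2*6 = -1767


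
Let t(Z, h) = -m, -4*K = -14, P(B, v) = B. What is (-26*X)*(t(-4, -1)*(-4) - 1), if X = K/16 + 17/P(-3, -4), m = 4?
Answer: 33995/16 ≈ 2124.7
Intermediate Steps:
K = 7/2 (K = -¼*(-14) = 7/2 ≈ 3.5000)
t(Z, h) = -4 (t(Z, h) = -1*4 = -4)
X = -523/96 (X = (7/2)/16 + 17/(-3) = (7/2)*(1/16) + 17*(-⅓) = 7/32 - 17/3 = -523/96 ≈ -5.4479)
(-26*X)*(t(-4, -1)*(-4) - 1) = (-26*(-523/96))*(-4*(-4) - 1) = 6799*(16 - 1)/48 = (6799/48)*15 = 33995/16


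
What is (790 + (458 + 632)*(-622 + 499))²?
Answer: 17763558400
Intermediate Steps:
(790 + (458 + 632)*(-622 + 499))² = (790 + 1090*(-123))² = (790 - 134070)² = (-133280)² = 17763558400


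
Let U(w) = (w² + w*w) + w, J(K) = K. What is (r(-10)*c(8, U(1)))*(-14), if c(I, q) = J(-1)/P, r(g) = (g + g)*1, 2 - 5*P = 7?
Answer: 280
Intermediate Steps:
P = -1 (P = ⅖ - ⅕*7 = ⅖ - 7/5 = -1)
r(g) = 2*g (r(g) = (2*g)*1 = 2*g)
U(w) = w + 2*w² (U(w) = (w² + w²) + w = 2*w² + w = w + 2*w²)
c(I, q) = 1 (c(I, q) = -1/(-1) = -1*(-1) = 1)
(r(-10)*c(8, U(1)))*(-14) = ((2*(-10))*1)*(-14) = -20*1*(-14) = -20*(-14) = 280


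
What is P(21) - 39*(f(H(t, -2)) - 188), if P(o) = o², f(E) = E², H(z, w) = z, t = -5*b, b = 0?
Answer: 7773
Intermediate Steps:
t = 0 (t = -5*0 = 0)
P(21) - 39*(f(H(t, -2)) - 188) = 21² - 39*(0² - 188) = 441 - 39*(0 - 188) = 441 - 39*(-188) = 441 + 7332 = 7773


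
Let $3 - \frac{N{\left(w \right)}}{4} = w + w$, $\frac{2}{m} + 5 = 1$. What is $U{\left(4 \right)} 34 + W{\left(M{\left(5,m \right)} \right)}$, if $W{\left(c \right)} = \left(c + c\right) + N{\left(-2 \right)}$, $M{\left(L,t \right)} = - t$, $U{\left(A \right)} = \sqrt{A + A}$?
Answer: $29 + 68 \sqrt{2} \approx 125.17$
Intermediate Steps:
$U{\left(A \right)} = \sqrt{2} \sqrt{A}$ ($U{\left(A \right)} = \sqrt{2 A} = \sqrt{2} \sqrt{A}$)
$m = - \frac{1}{2}$ ($m = \frac{2}{-5 + 1} = \frac{2}{-4} = 2 \left(- \frac{1}{4}\right) = - \frac{1}{2} \approx -0.5$)
$N{\left(w \right)} = 12 - 8 w$ ($N{\left(w \right)} = 12 - 4 \left(w + w\right) = 12 - 4 \cdot 2 w = 12 - 8 w$)
$W{\left(c \right)} = 28 + 2 c$ ($W{\left(c \right)} = \left(c + c\right) + \left(12 - -16\right) = 2 c + \left(12 + 16\right) = 2 c + 28 = 28 + 2 c$)
$U{\left(4 \right)} 34 + W{\left(M{\left(5,m \right)} \right)} = \sqrt{2} \sqrt{4} \cdot 34 + \left(28 + 2 \left(\left(-1\right) \left(- \frac{1}{2}\right)\right)\right) = \sqrt{2} \cdot 2 \cdot 34 + \left(28 + 2 \cdot \frac{1}{2}\right) = 2 \sqrt{2} \cdot 34 + \left(28 + 1\right) = 68 \sqrt{2} + 29 = 29 + 68 \sqrt{2}$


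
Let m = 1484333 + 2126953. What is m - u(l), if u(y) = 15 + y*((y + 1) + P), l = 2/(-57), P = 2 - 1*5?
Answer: 11733019247/3249 ≈ 3.6113e+6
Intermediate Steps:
P = -3 (P = 2 - 5 = -3)
l = -2/57 (l = 2*(-1/57) = -2/57 ≈ -0.035088)
u(y) = 15 + y*(-2 + y) (u(y) = 15 + y*((y + 1) - 3) = 15 + y*((1 + y) - 3) = 15 + y*(-2 + y))
m = 3611286
m - u(l) = 3611286 - (15 + (-2/57)² - 2*(-2/57)) = 3611286 - (15 + 4/3249 + 4/57) = 3611286 - 1*48967/3249 = 3611286 - 48967/3249 = 11733019247/3249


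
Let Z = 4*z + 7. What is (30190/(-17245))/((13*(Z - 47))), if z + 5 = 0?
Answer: 3019/1345110 ≈ 0.0022444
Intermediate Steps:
z = -5 (z = -5 + 0 = -5)
Z = -13 (Z = 4*(-5) + 7 = -20 + 7 = -13)
(30190/(-17245))/((13*(Z - 47))) = (30190/(-17245))/((13*(-13 - 47))) = (30190*(-1/17245))/((13*(-60))) = -6038/3449/(-780) = -6038/3449*(-1/780) = 3019/1345110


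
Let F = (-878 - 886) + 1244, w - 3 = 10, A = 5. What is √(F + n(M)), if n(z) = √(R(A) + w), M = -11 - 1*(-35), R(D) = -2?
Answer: √(-520 + √11) ≈ 22.731*I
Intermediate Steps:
w = 13 (w = 3 + 10 = 13)
F = -520 (F = -1764 + 1244 = -520)
M = 24 (M = -11 + 35 = 24)
n(z) = √11 (n(z) = √(-2 + 13) = √11)
√(F + n(M)) = √(-520 + √11)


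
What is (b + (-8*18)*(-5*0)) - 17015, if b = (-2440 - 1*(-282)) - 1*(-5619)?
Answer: -13554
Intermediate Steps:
b = 3461 (b = (-2440 + 282) + 5619 = -2158 + 5619 = 3461)
(b + (-8*18)*(-5*0)) - 17015 = (3461 + (-8*18)*(-5*0)) - 17015 = (3461 - 144*0) - 17015 = (3461 + 0) - 17015 = 3461 - 17015 = -13554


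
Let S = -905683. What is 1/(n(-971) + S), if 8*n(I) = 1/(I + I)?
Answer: -15536/14070691089 ≈ -1.1041e-6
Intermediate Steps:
n(I) = 1/(16*I) (n(I) = 1/(8*(I + I)) = 1/(8*((2*I))) = (1/(2*I))/8 = 1/(16*I))
1/(n(-971) + S) = 1/((1/16)/(-971) - 905683) = 1/((1/16)*(-1/971) - 905683) = 1/(-1/15536 - 905683) = 1/(-14070691089/15536) = -15536/14070691089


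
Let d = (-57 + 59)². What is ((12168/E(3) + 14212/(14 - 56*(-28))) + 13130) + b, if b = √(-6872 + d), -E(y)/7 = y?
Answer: 9934608/791 + 2*I*√1717 ≈ 12560.0 + 82.873*I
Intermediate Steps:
E(y) = -7*y
d = 4 (d = 2² = 4)
b = 2*I*√1717 (b = √(-6872 + 4) = √(-6868) = 2*I*√1717 ≈ 82.873*I)
((12168/E(3) + 14212/(14 - 56*(-28))) + 13130) + b = ((12168/((-7*3)) + 14212/(14 - 56*(-28))) + 13130) + 2*I*√1717 = ((12168/(-21) + 14212/(14 + 1568)) + 13130) + 2*I*√1717 = ((12168*(-1/21) + 14212/1582) + 13130) + 2*I*√1717 = ((-4056/7 + 14212*(1/1582)) + 13130) + 2*I*√1717 = ((-4056/7 + 7106/791) + 13130) + 2*I*√1717 = (-451222/791 + 13130) + 2*I*√1717 = 9934608/791 + 2*I*√1717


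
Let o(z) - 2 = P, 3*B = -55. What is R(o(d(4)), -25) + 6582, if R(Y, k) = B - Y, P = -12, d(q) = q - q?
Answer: 19721/3 ≈ 6573.7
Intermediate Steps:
d(q) = 0
B = -55/3 (B = (1/3)*(-55) = -55/3 ≈ -18.333)
o(z) = -10 (o(z) = 2 - 12 = -10)
R(Y, k) = -55/3 - Y
R(o(d(4)), -25) + 6582 = (-55/3 - 1*(-10)) + 6582 = (-55/3 + 10) + 6582 = -25/3 + 6582 = 19721/3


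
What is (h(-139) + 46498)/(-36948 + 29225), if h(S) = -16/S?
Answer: -6463238/1073497 ≈ -6.0207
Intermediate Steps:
(h(-139) + 46498)/(-36948 + 29225) = (-16/(-139) + 46498)/(-36948 + 29225) = (-16*(-1/139) + 46498)/(-7723) = (16/139 + 46498)*(-1/7723) = (6463238/139)*(-1/7723) = -6463238/1073497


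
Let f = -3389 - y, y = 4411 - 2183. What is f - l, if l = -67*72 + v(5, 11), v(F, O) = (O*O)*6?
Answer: -1519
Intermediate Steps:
y = 2228
f = -5617 (f = -3389 - 1*2228 = -3389 - 2228 = -5617)
v(F, O) = 6*O**2 (v(F, O) = O**2*6 = 6*O**2)
l = -4098 (l = -67*72 + 6*11**2 = -4824 + 6*121 = -4824 + 726 = -4098)
f - l = -5617 - 1*(-4098) = -5617 + 4098 = -1519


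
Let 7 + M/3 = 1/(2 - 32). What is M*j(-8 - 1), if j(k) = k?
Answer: 1899/10 ≈ 189.90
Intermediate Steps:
M = -211/10 (M = -21 + 3/(2 - 32) = -21 + 3/(-30) = -21 + 3*(-1/30) = -21 - 1/10 = -211/10 ≈ -21.100)
M*j(-8 - 1) = -211*(-8 - 1)/10 = -211/10*(-9) = 1899/10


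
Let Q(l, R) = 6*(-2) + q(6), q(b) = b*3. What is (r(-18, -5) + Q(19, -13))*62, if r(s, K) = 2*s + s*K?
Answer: 3720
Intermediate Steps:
q(b) = 3*b
Q(l, R) = 6 (Q(l, R) = 6*(-2) + 3*6 = -12 + 18 = 6)
r(s, K) = 2*s + K*s
(r(-18, -5) + Q(19, -13))*62 = (-18*(2 - 5) + 6)*62 = (-18*(-3) + 6)*62 = (54 + 6)*62 = 60*62 = 3720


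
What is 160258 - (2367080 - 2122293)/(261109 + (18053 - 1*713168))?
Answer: 69553178335/434006 ≈ 1.6026e+5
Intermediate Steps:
160258 - (2367080 - 2122293)/(261109 + (18053 - 1*713168)) = 160258 - 244787/(261109 + (18053 - 713168)) = 160258 - 244787/(261109 - 695115) = 160258 - 244787/(-434006) = 160258 - 244787*(-1)/434006 = 160258 - 1*(-244787/434006) = 160258 + 244787/434006 = 69553178335/434006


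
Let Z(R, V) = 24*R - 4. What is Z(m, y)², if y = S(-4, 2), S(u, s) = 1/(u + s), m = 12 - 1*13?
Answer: 784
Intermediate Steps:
m = -1 (m = 12 - 13 = -1)
S(u, s) = 1/(s + u)
y = -½ (y = 1/(2 - 4) = 1/(-2) = -½ ≈ -0.50000)
Z(R, V) = -4 + 24*R
Z(m, y)² = (-4 + 24*(-1))² = (-4 - 24)² = (-28)² = 784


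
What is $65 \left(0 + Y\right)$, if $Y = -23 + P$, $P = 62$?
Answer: $2535$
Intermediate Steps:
$Y = 39$ ($Y = -23 + 62 = 39$)
$65 \left(0 + Y\right) = 65 \left(0 + 39\right) = 65 \cdot 39 = 2535$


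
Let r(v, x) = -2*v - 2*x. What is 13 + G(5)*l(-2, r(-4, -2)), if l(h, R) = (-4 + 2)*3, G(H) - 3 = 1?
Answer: -11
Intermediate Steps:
G(H) = 4 (G(H) = 3 + 1 = 4)
l(h, R) = -6 (l(h, R) = -2*3 = -6)
13 + G(5)*l(-2, r(-4, -2)) = 13 + 4*(-6) = 13 - 24 = -11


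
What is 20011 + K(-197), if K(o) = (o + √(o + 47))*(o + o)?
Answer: 97629 - 1970*I*√6 ≈ 97629.0 - 4825.5*I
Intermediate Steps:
K(o) = 2*o*(o + √(47 + o)) (K(o) = (o + √(47 + o))*(2*o) = 2*o*(o + √(47 + o)))
20011 + K(-197) = 20011 + 2*(-197)*(-197 + √(47 - 197)) = 20011 + 2*(-197)*(-197 + √(-150)) = 20011 + 2*(-197)*(-197 + 5*I*√6) = 20011 + (77618 - 1970*I*√6) = 97629 - 1970*I*√6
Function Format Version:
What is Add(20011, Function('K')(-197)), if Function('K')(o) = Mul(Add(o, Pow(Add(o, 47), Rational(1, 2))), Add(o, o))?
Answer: Add(97629, Mul(-1970, I, Pow(6, Rational(1, 2)))) ≈ Add(97629., Mul(-4825.5, I))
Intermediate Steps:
Function('K')(o) = Mul(2, o, Add(o, Pow(Add(47, o), Rational(1, 2)))) (Function('K')(o) = Mul(Add(o, Pow(Add(47, o), Rational(1, 2))), Mul(2, o)) = Mul(2, o, Add(o, Pow(Add(47, o), Rational(1, 2)))))
Add(20011, Function('K')(-197)) = Add(20011, Mul(2, -197, Add(-197, Pow(Add(47, -197), Rational(1, 2))))) = Add(20011, Mul(2, -197, Add(-197, Pow(-150, Rational(1, 2))))) = Add(20011, Mul(2, -197, Add(-197, Mul(5, I, Pow(6, Rational(1, 2)))))) = Add(20011, Add(77618, Mul(-1970, I, Pow(6, Rational(1, 2))))) = Add(97629, Mul(-1970, I, Pow(6, Rational(1, 2))))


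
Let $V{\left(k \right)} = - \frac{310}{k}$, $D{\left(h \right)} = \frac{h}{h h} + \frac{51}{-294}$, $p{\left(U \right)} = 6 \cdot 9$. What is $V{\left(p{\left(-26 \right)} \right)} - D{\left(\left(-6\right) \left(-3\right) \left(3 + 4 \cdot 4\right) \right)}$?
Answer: $- \frac{140018}{25137} \approx -5.5702$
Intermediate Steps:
$p{\left(U \right)} = 54$
$D{\left(h \right)} = - \frac{17}{98} + \frac{1}{h}$ ($D{\left(h \right)} = \frac{h}{h^{2}} + 51 \left(- \frac{1}{294}\right) = \frac{h}{h^{2}} - \frac{17}{98} = \frac{1}{h} - \frac{17}{98} = - \frac{17}{98} + \frac{1}{h}$)
$V{\left(p{\left(-26 \right)} \right)} - D{\left(\left(-6\right) \left(-3\right) \left(3 + 4 \cdot 4\right) \right)} = - \frac{310}{54} - \left(- \frac{17}{98} + \frac{1}{\left(-6\right) \left(-3\right) \left(3 + 4 \cdot 4\right)}\right) = \left(-310\right) \frac{1}{54} - \left(- \frac{17}{98} + \frac{1}{18 \left(3 + 16\right)}\right) = - \frac{155}{27} - \left(- \frac{17}{98} + \frac{1}{18 \cdot 19}\right) = - \frac{155}{27} - \left(- \frac{17}{98} + \frac{1}{342}\right) = - \frac{155}{27} - - \frac{1429}{8379} = - \frac{155}{27} + \frac{1429}{8379} = - \frac{140018}{25137}$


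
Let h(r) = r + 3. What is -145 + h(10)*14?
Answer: 37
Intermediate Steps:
h(r) = 3 + r
-145 + h(10)*14 = -145 + (3 + 10)*14 = -145 + 13*14 = -145 + 182 = 37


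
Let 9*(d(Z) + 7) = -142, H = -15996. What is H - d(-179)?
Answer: -143759/9 ≈ -15973.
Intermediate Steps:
d(Z) = -205/9 (d(Z) = -7 + (⅑)*(-142) = -7 - 142/9 = -205/9)
H - d(-179) = -15996 - 1*(-205/9) = -15996 + 205/9 = -143759/9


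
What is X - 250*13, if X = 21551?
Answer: 18301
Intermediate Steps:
X - 250*13 = 21551 - 250*13 = 21551 - 3250 = 18301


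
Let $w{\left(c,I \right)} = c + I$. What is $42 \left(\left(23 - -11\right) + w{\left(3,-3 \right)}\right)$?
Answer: $1428$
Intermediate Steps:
$w{\left(c,I \right)} = I + c$
$42 \left(\left(23 - -11\right) + w{\left(3,-3 \right)}\right) = 42 \left(\left(23 - -11\right) + \left(-3 + 3\right)\right) = 42 \left(\left(23 + 11\right) + 0\right) = 42 \left(34 + 0\right) = 42 \cdot 34 = 1428$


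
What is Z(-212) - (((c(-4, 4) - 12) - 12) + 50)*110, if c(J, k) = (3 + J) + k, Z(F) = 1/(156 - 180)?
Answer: -76561/24 ≈ -3190.0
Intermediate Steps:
Z(F) = -1/24 (Z(F) = 1/(-24) = -1/24)
c(J, k) = 3 + J + k
Z(-212) - (((c(-4, 4) - 12) - 12) + 50)*110 = -1/24 - ((((3 - 4 + 4) - 12) - 12) + 50)*110 = -1/24 - (((3 - 12) - 12) + 50)*110 = -1/24 - ((-9 - 12) + 50)*110 = -1/24 - (-21 + 50)*110 = -1/24 - 29*110 = -1/24 - 1*3190 = -1/24 - 3190 = -76561/24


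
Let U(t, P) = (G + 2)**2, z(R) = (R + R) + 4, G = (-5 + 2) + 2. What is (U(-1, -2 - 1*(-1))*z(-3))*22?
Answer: -44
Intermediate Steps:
G = -1 (G = -3 + 2 = -1)
z(R) = 4 + 2*R (z(R) = 2*R + 4 = 4 + 2*R)
U(t, P) = 1 (U(t, P) = (-1 + 2)**2 = 1**2 = 1)
(U(-1, -2 - 1*(-1))*z(-3))*22 = (1*(4 + 2*(-3)))*22 = (1*(4 - 6))*22 = (1*(-2))*22 = -2*22 = -44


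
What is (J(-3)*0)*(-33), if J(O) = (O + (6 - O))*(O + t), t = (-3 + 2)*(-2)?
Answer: 0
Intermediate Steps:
t = 2 (t = -1*(-2) = 2)
J(O) = 12 + 6*O (J(O) = (O + (6 - O))*(O + 2) = 6*(2 + O) = 12 + 6*O)
(J(-3)*0)*(-33) = ((12 + 6*(-3))*0)*(-33) = ((12 - 18)*0)*(-33) = -6*0*(-33) = 0*(-33) = 0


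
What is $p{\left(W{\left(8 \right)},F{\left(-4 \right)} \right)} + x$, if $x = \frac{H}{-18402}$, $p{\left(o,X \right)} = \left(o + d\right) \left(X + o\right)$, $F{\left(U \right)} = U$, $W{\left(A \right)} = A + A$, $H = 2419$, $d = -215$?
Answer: $- \frac{43946395}{18402} \approx -2388.1$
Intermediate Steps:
$W{\left(A \right)} = 2 A$
$p{\left(o,X \right)} = \left(-215 + o\right) \left(X + o\right)$ ($p{\left(o,X \right)} = \left(o - 215\right) \left(X + o\right) = \left(-215 + o\right) \left(X + o\right)$)
$x = - \frac{2419}{18402}$ ($x = \frac{2419}{-18402} = 2419 \left(- \frac{1}{18402}\right) = - \frac{2419}{18402} \approx -0.13145$)
$p{\left(W{\left(8 \right)},F{\left(-4 \right)} \right)} + x = \left(\left(2 \cdot 8\right)^{2} - -860 - 215 \cdot 2 \cdot 8 - 4 \cdot 2 \cdot 8\right) - \frac{2419}{18402} = \left(16^{2} + 860 - 3440 - 64\right) - \frac{2419}{18402} = \left(256 + 860 - 3440 - 64\right) - \frac{2419}{18402} = -2388 - \frac{2419}{18402} = - \frac{43946395}{18402}$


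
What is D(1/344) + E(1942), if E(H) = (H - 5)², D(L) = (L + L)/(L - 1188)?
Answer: 1533320923197/408671 ≈ 3.7520e+6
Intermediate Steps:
D(L) = 2*L/(-1188 + L) (D(L) = (2*L)/(-1188 + L) = 2*L/(-1188 + L))
E(H) = (-5 + H)²
D(1/344) + E(1942) = 2/(344*(-1188 + 1/344)) + (-5 + 1942)² = 2*(1/344)/(-1188 + 1/344) + 1937² = 2*(1/344)/(-408671/344) + 3751969 = 2*(1/344)*(-344/408671) + 3751969 = -2/408671 + 3751969 = 1533320923197/408671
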